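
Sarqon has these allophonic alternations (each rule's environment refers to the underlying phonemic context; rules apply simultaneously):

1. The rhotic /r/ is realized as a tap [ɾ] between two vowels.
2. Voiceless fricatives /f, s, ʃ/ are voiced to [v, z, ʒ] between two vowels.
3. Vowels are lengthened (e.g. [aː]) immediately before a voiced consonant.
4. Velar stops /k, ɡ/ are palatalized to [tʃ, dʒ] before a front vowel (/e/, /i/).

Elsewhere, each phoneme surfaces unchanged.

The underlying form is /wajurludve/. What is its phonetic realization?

/a/ — between /w/ and /j/, before a voiced consonant — surfaces as [aː] (rule 3).
/u/ (between /j/ and /r/) occurs before a voiced consonant → [uː] by rule 3.
/r/ (between /u/ and /l/): rule 1 targets it, but not between two vowels → unchanged [r].
/u/ (between /l/ and /d/) occurs before a voiced consonant → [uː] by rule 3.
/e/ — word-final; rule 3 does not apply here → [e].

[waːjuːrluːdve]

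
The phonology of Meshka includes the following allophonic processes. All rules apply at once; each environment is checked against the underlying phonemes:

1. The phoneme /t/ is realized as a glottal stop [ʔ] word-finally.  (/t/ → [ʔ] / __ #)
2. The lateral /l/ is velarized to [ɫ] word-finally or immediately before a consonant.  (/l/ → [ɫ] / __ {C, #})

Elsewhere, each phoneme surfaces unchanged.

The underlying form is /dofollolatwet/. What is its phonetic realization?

/d/ (word-initial) is unaffected → [d].
/o/ — not in any rule's target class → [o].
/f/ stays [f].
/o/ stays [o].
Rule 2 applies to /l/ (between /o/ and /l/: word-finally or immediately before a consonant) → [ɫ].
/l/ — between /l/ and /o/; rule 2 does not apply here → [l].
/o/ — not in any rule's target class → [o].
/l/ (between /o/ and /a/) fails the environment for rule 2, so it stays [l].
/a/ (between /l/ and /t/) is unaffected → [a].
/t/ (between /a/ and /w/): rule 1 targets it, but not word-finally → unchanged [t].
/w/ — not in any rule's target class → [w].
/e/ stays [e].
/t/ (word-final): word-finally, so rule 1 applies → [ʔ].

[dofoɫlolatweʔ]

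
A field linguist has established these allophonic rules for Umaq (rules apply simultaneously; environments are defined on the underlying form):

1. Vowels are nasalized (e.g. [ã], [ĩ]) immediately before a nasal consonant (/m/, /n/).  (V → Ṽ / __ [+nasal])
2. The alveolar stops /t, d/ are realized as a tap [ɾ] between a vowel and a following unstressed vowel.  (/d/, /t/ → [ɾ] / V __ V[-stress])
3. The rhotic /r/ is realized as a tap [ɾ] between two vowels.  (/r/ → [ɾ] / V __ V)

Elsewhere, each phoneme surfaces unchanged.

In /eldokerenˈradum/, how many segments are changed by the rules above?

Segments that undergo a rule: /r/ → [ɾ] (rule 3); /e/ → [ẽ] (rule 1); /d/ → [ɾ] (rule 2); /u/ → [ũ] (rule 1).
All other segments surface unchanged.

4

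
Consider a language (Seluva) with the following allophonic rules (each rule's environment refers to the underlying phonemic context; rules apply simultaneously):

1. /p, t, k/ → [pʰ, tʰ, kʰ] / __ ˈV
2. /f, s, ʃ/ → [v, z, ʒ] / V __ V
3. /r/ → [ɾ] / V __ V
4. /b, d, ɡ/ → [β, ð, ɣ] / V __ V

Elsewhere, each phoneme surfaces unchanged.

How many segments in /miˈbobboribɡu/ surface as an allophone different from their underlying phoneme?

Segments that undergo a rule: /b/ → [β] (rule 4); /r/ → [ɾ] (rule 3).
All other segments surface unchanged.

2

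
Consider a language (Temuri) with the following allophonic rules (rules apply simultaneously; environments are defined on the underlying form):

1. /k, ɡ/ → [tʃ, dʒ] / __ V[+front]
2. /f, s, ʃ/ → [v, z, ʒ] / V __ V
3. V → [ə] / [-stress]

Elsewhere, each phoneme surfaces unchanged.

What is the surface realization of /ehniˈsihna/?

[əhnəˈzihnə]

/e/ (word-initial) occurs in an unstressed syllable → [ə] by rule 3.
/i/ (between /n/ and /s/): in an unstressed syllable, so rule 3 applies → [ə].
/s/ meets the environment for rule 2 (between two vowels) → [z].
/i/ (between /s/ and /h/) fails the environment for rule 3, so it stays [i].
/a/ meets the environment for rule 3 (in an unstressed syllable) → [ə].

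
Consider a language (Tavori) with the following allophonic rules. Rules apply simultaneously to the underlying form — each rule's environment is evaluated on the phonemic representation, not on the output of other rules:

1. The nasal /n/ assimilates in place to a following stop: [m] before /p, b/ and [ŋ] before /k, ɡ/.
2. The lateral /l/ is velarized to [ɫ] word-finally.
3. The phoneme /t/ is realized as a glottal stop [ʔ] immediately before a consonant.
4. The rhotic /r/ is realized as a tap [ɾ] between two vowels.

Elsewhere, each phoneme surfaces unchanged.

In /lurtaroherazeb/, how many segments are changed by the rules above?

Segments that undergo a rule: /r/ → [ɾ] (rule 4); /r/ → [ɾ] (rule 4).
All other segments surface unchanged.

2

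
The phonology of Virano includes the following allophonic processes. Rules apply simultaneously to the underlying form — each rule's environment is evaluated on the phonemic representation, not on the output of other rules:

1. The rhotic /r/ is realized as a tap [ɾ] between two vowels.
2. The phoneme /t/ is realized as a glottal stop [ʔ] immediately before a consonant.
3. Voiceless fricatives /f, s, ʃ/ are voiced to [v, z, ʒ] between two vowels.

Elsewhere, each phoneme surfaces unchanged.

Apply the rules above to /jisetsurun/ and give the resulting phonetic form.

/j/ — not in any rule's target class → [j].
/i/ (between /j/ and /s/) is unaffected → [i].
/s/ meets the environment for rule 3 (between two vowels) → [z].
/e/ (between /s/ and /t/): no rule targets it → [e].
Rule 2 applies to /t/ (between /e/ and /s/: immediately before a consonant) → [ʔ].
/s/ — between /t/ and /u/; rule 3 does not apply here → [s].
/u/ stays [u].
/r/ — between /u/ and /u/, between two vowels — surfaces as [ɾ] (rule 1).
/u/ (between /r/ and /n/) is unaffected → [u].
/n/ stays [n].

[jizeʔsuɾun]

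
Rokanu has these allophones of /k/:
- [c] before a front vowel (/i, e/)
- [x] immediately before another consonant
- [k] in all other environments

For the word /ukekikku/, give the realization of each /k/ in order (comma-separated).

Occurrence 1 (position 2): before a front vowel (/i, e/) → [c].
Occurrence 2 (position 4): before a front vowel (/i, e/) → [c].
Occurrence 3 (position 6): immediately before another consonant → [x].
Occurrence 4 (position 7): no conditioning environment matches → elsewhere allophone [k].

[c], [c], [x], [k]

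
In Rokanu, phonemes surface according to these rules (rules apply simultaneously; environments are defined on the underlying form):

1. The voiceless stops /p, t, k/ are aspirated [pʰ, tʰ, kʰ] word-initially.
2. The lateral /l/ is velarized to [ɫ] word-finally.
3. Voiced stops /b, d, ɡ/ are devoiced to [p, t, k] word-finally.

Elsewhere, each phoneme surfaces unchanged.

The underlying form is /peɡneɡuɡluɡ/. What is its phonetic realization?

[pʰeɡneɡuɡluk]

/p/ — word-initial, word-initially — surfaces as [pʰ] (rule 1).
/e/ — not in any rule's target class → [e].
/ɡ/ (between /e/ and /n/) is in the target of rule 3 but the environment (word-finally) is not met → [ɡ].
/n/ (between /ɡ/ and /e/): no rule targets it → [n].
/e/ (between /n/ and /ɡ/): no rule targets it → [e].
/ɡ/ (between /e/ and /u/): rule 3 targets it, but not word-finally → unchanged [ɡ].
/u/ stays [u].
/ɡ/ (between /u/ and /l/): rule 3 targets it, but not word-finally → unchanged [ɡ].
/l/ (between /ɡ/ and /u/) fails the environment for rule 2, so it stays [l].
/u/ (between /l/ and /ɡ/): no rule targets it → [u].
/ɡ/ meets the environment for rule 3 (word-finally) → [k].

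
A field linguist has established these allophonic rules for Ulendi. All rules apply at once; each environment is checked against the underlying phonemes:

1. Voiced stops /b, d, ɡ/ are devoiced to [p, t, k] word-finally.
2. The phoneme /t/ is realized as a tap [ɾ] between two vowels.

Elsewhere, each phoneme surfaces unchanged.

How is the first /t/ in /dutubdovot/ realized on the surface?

/t/ (between /u/ and /u/) occurs between two vowels → [ɾ] by rule 2.

[ɾ]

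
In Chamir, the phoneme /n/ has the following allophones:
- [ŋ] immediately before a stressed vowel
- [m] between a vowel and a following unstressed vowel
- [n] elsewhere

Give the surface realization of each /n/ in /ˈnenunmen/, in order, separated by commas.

Occurrence 1 (position 1): immediately before a stressed vowel → [ŋ].
Occurrence 2 (position 3): between a vowel and a following unstressed vowel → [m].
Occurrence 3 (position 5): no conditioning environment matches → elsewhere allophone [n].
Occurrence 4 (position 8): no conditioning environment matches → elsewhere allophone [n].

[ŋ], [m], [n], [n]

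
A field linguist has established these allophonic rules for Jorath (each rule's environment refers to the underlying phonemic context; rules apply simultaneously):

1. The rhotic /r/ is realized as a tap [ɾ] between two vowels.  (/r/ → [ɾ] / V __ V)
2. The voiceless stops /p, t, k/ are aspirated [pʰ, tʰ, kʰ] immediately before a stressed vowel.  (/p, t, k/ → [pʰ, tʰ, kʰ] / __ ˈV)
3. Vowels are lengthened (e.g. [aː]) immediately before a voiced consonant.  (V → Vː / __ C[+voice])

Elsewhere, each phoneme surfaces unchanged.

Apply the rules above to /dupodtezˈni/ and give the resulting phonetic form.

[dupoːdteːzˈni]

/d/ stays [d].
/u/ (between /d/ and /p/) is in the target of rule 3 but the environment (before a voiced consonant) is not met → [u].
/p/ (between /u/ and /o/) fails the environment for rule 2, so it stays [p].
/o/ (between /p/ and /d/) occurs before a voiced consonant → [oː] by rule 3.
/d/ stays [d].
/t/ — between /d/ and /e/; rule 2 does not apply here → [t].
/e/ — between /t/ and /z/, before a voiced consonant — surfaces as [eː] (rule 3).
/z/ (between /e/ and /n/) is unaffected → [z].
/n/ (between /z/ and /i/): no rule targets it → [n].
/i/ (word-final) fails the environment for rule 3, so it stays [i].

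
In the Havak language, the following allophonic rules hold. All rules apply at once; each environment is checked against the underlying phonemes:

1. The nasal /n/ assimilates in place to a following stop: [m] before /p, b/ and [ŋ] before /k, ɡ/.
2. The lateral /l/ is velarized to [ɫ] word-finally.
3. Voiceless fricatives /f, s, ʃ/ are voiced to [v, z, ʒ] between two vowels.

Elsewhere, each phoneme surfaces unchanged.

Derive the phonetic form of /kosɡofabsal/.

[kosɡovabsaɫ]

/k/ stays [k].
/o/ (between /k/ and /s/) is unaffected → [o].
/s/ — between /o/ and /ɡ/; rule 3 does not apply here → [s].
/ɡ/ — not in any rule's target class → [ɡ].
/o/ (between /ɡ/ and /f/) is unaffected → [o].
/f/ — between /o/ and /a/, between two vowels — surfaces as [v] (rule 3).
/a/ (between /f/ and /b/) is unaffected → [a].
/b/ — not in any rule's target class → [b].
/s/ (between /b/ and /a/) is in the target of rule 3 but the environment (between two vowels) is not met → [s].
/a/ stays [a].
/l/ (word-final) occurs word-finally → [ɫ] by rule 2.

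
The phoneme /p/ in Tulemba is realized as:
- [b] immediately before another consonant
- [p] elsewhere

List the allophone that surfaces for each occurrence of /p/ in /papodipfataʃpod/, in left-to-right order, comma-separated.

[p], [p], [b], [p]

Occurrence 1 (position 1): no conditioning environment matches → elsewhere allophone [p].
Occurrence 2 (position 3): no conditioning environment matches → elsewhere allophone [p].
Occurrence 3 (position 7): immediately before another consonant → [b].
Occurrence 4 (position 13): no conditioning environment matches → elsewhere allophone [p].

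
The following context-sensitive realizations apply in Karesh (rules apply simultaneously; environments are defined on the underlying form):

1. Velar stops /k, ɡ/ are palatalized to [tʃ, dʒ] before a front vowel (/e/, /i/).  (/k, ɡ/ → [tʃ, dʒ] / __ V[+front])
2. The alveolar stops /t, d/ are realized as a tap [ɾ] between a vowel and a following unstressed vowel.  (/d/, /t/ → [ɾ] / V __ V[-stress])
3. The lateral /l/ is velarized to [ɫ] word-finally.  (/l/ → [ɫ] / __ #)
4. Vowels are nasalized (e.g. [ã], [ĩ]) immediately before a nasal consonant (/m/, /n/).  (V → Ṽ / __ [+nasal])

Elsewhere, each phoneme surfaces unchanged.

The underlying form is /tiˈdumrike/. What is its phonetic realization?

[tiˈdũmritʃe]

/t/ (word-initial): rule 2 targets it, but not between a vowel and a following unstressed vowel → unchanged [t].
/i/ (between /t/ and /d/): rule 4 targets it, but not before a nasal consonant → unchanged [i].
/d/ (between /i/ and /u/): rule 2 targets it, but not between a vowel and a following unstressed vowel → unchanged [d].
/u/ (between /d/ and /m/): before a nasal consonant, so rule 4 applies → [ũ].
/i/ (between /r/ and /k/) fails the environment for rule 4, so it stays [i].
/k/ meets the environment for rule 1 (before a front vowel) → [tʃ].
/e/ (word-final): rule 4 targets it, but not before a nasal consonant → unchanged [e].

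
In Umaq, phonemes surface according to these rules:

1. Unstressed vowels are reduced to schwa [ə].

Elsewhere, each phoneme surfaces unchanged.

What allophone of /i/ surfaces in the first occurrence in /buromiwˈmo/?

/i/ — between /m/ and /w/, in an unstressed syllable — surfaces as [ə] (rule 1).

[ə]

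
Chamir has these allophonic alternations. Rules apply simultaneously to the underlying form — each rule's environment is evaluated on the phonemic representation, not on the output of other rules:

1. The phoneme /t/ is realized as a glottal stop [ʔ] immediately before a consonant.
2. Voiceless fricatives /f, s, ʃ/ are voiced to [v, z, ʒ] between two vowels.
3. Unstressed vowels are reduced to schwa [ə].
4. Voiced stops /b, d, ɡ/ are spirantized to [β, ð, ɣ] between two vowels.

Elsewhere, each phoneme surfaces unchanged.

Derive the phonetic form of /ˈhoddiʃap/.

/h/ — not in any rule's target class → [h].
/o/ (between /h/ and /d/) fails the environment for rule 3, so it stays [o].
/d/ (between /o/ and /d/) is in the target of rule 4 but the environment (between two vowels) is not met → [d].
/d/ (between /d/ and /i/): rule 4 targets it, but not between two vowels → unchanged [d].
/i/ meets the environment for rule 3 (in an unstressed syllable) → [ə].
/ʃ/ (between /i/ and /a/): between two vowels, so rule 2 applies → [ʒ].
Rule 3 applies to /a/ (between /ʃ/ and /p/: in an unstressed syllable) → [ə].
/p/ (word-final) is unaffected → [p].

[ˈhoddəʒəp]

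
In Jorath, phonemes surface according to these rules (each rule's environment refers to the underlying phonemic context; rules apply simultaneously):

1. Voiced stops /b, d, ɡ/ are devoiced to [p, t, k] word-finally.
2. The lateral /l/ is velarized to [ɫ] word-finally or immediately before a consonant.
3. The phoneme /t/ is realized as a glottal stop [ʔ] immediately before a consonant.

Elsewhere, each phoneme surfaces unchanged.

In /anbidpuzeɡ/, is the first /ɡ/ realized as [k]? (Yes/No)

/ɡ/ (word-final) occurs word-finally → [k] by rule 1.
The actual realization is [k], which matches [k].

Yes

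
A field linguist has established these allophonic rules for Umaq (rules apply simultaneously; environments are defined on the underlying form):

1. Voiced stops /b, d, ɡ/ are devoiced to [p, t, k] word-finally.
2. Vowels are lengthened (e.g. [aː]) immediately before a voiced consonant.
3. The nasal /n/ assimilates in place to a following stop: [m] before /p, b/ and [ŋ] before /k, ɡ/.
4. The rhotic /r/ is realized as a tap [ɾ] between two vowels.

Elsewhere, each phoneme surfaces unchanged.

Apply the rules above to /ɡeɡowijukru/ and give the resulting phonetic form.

[ɡeːɡoːwiːjukru]

/ɡ/ (word-initial): rule 1 targets it, but not word-finally → unchanged [ɡ].
/e/ meets the environment for rule 2 (before a voiced consonant) → [eː].
/ɡ/ (between /e/ and /o/) fails the environment for rule 1, so it stays [ɡ].
/o/ (between /ɡ/ and /w/): before a voiced consonant, so rule 2 applies → [oː].
/w/ (between /o/ and /i/) is unaffected → [w].
/i/ (between /w/ and /j/): before a voiced consonant, so rule 2 applies → [iː].
/j/ (between /i/ and /u/): no rule targets it → [j].
/u/ — between /j/ and /k/; rule 2 does not apply here → [u].
/k/ — not in any rule's target class → [k].
/r/ (between /k/ and /u/) is in the target of rule 4 but the environment (between two vowels) is not met → [r].
/u/ — word-final; rule 2 does not apply here → [u].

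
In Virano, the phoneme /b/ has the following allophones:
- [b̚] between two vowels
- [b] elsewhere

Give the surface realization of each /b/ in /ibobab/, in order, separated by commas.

Occurrence 1 (position 2): between two vowels → [b̚].
Occurrence 2 (position 4): between two vowels → [b̚].
Occurrence 3 (position 6): no conditioning environment matches → elsewhere allophone [b].

[b̚], [b̚], [b]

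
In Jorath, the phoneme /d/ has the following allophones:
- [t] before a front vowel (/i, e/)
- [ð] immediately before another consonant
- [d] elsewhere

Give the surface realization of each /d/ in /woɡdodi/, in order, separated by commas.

[d], [t]

Occurrence 1 (position 4): no conditioning environment matches → elsewhere allophone [d].
Occurrence 2 (position 6): before a front vowel (/i, e/) → [t].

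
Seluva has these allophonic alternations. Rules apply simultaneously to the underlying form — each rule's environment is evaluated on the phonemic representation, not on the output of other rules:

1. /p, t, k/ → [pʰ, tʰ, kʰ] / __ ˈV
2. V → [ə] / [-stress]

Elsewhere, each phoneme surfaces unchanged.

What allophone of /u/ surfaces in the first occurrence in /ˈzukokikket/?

[u]

/u/ (between /z/ and /k/) is in the target of rule 2 but the environment (in an unstressed syllable) is not met → [u].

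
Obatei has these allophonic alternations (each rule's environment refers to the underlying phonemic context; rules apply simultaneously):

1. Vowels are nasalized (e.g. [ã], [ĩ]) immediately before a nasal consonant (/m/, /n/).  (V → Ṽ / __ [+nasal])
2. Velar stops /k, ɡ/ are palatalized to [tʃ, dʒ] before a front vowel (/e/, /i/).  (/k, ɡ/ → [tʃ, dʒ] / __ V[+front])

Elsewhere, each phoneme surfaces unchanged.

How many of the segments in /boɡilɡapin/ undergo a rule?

Segments that undergo a rule: /ɡ/ → [dʒ] (rule 2); /i/ → [ĩ] (rule 1).
All other segments surface unchanged.

2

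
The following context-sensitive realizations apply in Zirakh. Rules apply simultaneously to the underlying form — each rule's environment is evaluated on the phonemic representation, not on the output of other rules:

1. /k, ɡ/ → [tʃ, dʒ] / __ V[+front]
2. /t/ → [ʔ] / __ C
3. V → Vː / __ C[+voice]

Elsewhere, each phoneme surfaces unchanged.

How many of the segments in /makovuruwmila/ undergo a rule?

Segments that undergo a rule: /o/ → [oː] (rule 3); /u/ → [uː] (rule 3); /u/ → [uː] (rule 3); /i/ → [iː] (rule 3).
All other segments surface unchanged.

4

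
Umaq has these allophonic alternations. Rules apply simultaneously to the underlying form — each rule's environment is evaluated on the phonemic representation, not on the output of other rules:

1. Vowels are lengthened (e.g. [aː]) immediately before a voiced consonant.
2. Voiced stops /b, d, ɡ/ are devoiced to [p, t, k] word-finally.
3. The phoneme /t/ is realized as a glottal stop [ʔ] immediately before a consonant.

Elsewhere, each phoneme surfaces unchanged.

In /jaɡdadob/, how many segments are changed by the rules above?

4

Segments that undergo a rule: /a/ → [aː] (rule 1); /a/ → [aː] (rule 1); /o/ → [oː] (rule 1); /b/ → [p] (rule 2).
All other segments surface unchanged.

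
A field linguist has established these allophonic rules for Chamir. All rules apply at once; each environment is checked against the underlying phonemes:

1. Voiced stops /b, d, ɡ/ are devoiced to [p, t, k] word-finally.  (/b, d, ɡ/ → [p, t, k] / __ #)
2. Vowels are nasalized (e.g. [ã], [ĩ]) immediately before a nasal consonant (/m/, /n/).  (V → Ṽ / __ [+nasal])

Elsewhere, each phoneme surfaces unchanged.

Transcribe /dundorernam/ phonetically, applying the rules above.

[dũndorernãm]

/d/ (word-initial): rule 1 targets it, but not word-finally → unchanged [d].
/u/ (between /d/ and /n/) occurs before a nasal consonant → [ũ] by rule 2.
/n/ — not in any rule's target class → [n].
/d/ — between /n/ and /o/; rule 1 does not apply here → [d].
/o/ (between /d/ and /r/): rule 2 targets it, but not before a nasal consonant → unchanged [o].
/r/ (between /o/ and /e/) is unaffected → [r].
/e/ — between /r/ and /r/; rule 2 does not apply here → [e].
/r/ (between /e/ and /n/) is unaffected → [r].
/n/ (between /r/ and /a/): no rule targets it → [n].
/a/ meets the environment for rule 2 (before a nasal consonant) → [ã].
/m/ stays [m].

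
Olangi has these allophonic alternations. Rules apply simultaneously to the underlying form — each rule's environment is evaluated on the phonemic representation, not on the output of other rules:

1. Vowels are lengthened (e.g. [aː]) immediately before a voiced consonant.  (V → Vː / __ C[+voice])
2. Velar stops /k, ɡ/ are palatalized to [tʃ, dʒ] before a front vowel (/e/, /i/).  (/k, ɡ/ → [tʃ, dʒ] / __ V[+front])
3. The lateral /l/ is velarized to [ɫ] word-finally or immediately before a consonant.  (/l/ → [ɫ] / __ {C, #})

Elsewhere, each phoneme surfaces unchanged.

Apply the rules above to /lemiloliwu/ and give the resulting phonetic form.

/l/ (word-initial) is in the target of rule 3 but the environment (word-finally or immediately before a consonant) is not met → [l].
Rule 1 applies to /e/ (between /l/ and /m/: before a voiced consonant) → [eː].
/m/ (between /e/ and /i/): no rule targets it → [m].
Rule 1 applies to /i/ (between /m/ and /l/: before a voiced consonant) → [iː].
/l/ (between /i/ and /o/): rule 3 targets it, but not word-finally or immediately before a consonant → unchanged [l].
Rule 1 applies to /o/ (between /l/ and /l/: before a voiced consonant) → [oː].
/l/ (between /o/ and /i/) is in the target of rule 3 but the environment (word-finally or immediately before a consonant) is not met → [l].
/i/ (between /l/ and /w/): before a voiced consonant, so rule 1 applies → [iː].
/w/ — not in any rule's target class → [w].
/u/ (word-final) fails the environment for rule 1, so it stays [u].

[leːmiːloːliːwu]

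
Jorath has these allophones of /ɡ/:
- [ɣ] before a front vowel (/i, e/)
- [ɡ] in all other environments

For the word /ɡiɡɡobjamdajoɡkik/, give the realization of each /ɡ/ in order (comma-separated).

Occurrence 1 (position 1): before a front vowel (/i, e/) → [ɣ].
Occurrence 2 (position 3): no conditioning environment matches → elsewhere allophone [ɡ].
Occurrence 3 (position 4): no conditioning environment matches → elsewhere allophone [ɡ].
Occurrence 4 (position 14): no conditioning environment matches → elsewhere allophone [ɡ].

[ɣ], [ɡ], [ɡ], [ɡ]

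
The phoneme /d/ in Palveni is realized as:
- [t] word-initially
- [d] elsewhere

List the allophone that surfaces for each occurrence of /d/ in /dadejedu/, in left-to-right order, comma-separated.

Occurrence 1 (position 1): word-initially → [t].
Occurrence 2 (position 3): no conditioning environment matches → elsewhere allophone [d].
Occurrence 3 (position 7): no conditioning environment matches → elsewhere allophone [d].

[t], [d], [d]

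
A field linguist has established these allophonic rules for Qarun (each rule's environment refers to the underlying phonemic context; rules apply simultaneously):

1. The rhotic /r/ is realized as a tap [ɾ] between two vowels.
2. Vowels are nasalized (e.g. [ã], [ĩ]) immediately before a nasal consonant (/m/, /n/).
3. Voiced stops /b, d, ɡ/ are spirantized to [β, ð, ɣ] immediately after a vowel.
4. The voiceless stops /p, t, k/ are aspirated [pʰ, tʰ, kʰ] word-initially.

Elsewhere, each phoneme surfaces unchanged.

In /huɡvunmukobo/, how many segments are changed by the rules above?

3

Segments that undergo a rule: /ɡ/ → [ɣ] (rule 3); /u/ → [ũ] (rule 2); /b/ → [β] (rule 3).
All other segments surface unchanged.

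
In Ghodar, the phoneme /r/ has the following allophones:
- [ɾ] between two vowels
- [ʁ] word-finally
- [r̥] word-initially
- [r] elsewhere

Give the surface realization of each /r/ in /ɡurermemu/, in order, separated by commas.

Occurrence 1 (position 3): between two vowels → [ɾ].
Occurrence 2 (position 5): no conditioning environment matches → elsewhere allophone [r].

[ɾ], [r]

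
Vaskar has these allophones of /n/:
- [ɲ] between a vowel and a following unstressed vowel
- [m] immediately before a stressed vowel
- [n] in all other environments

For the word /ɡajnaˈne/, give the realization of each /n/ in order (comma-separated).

Occurrence 1 (position 4): no conditioning environment matches → elsewhere allophone [n].
Occurrence 2 (position 6): immediately before a stressed vowel → [m].

[n], [m]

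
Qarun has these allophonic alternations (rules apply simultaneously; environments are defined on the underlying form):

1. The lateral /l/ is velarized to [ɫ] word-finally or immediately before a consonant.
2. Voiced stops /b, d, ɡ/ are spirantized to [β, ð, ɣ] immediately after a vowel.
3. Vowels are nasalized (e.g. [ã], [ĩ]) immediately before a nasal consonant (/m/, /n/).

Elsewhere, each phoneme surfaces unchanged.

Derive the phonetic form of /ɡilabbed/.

/ɡ/ (word-initial) fails the environment for rule 2, so it stays [ɡ].
/i/ (between /ɡ/ and /l/): rule 3 targets it, but not before a nasal consonant → unchanged [i].
/l/ — between /i/ and /a/; rule 1 does not apply here → [l].
/a/ (between /l/ and /b/): rule 3 targets it, but not before a nasal consonant → unchanged [a].
/b/ meets the environment for rule 2 (immediately after a vowel) → [β].
/b/ — between /b/ and /e/; rule 2 does not apply here → [b].
/e/ (between /b/ and /d/): rule 3 targets it, but not before a nasal consonant → unchanged [e].
/d/ — word-final, immediately after a vowel — surfaces as [ð] (rule 2).

[ɡilaβbeð]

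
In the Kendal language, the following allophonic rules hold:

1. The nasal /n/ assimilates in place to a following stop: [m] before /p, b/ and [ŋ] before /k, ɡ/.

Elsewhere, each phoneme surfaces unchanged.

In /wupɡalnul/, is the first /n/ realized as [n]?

/n/ (between /l/ and /u/) is in the target of rule 1 but the environment (before a labial or velar stop) is not met → [n].
The actual realization is [n], which matches [n].

Yes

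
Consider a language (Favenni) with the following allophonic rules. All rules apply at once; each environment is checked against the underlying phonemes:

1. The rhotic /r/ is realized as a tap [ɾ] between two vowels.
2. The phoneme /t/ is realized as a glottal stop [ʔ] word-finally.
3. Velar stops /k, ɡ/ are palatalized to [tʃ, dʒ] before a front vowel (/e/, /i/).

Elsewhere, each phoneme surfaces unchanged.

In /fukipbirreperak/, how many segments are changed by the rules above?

2

Segments that undergo a rule: /k/ → [tʃ] (rule 3); /r/ → [ɾ] (rule 1).
All other segments surface unchanged.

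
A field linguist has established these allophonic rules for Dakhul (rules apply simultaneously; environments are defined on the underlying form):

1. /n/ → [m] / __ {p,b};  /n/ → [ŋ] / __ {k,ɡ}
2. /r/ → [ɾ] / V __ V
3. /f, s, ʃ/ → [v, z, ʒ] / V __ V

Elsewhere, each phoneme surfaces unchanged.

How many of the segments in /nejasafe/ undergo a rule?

2

Segments that undergo a rule: /s/ → [z] (rule 3); /f/ → [v] (rule 3).
All other segments surface unchanged.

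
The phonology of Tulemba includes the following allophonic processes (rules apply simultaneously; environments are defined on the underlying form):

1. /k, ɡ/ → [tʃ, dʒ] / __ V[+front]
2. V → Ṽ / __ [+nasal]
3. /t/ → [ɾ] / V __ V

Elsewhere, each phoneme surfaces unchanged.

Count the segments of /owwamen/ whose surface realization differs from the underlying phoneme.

2

Segments that undergo a rule: /a/ → [ã] (rule 2); /e/ → [ẽ] (rule 2).
All other segments surface unchanged.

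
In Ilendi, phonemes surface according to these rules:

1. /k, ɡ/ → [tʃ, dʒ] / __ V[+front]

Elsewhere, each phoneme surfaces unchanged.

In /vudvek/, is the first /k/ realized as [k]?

/k/ (word-final) is in the target of rule 1 but the environment (before a front vowel) is not met → [k].
The actual realization is [k], which matches [k].

Yes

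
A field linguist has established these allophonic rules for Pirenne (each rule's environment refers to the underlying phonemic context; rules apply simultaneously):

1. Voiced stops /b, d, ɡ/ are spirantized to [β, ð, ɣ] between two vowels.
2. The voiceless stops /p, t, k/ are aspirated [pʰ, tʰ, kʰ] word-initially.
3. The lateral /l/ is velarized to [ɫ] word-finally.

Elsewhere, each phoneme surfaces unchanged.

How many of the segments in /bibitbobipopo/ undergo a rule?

Segments that undergo a rule: /b/ → [β] (rule 1); /b/ → [β] (rule 1).
All other segments surface unchanged.

2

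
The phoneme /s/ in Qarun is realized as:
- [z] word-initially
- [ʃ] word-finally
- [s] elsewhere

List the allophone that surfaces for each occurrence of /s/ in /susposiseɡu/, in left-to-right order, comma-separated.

Occurrence 1 (position 1): word-initially → [z].
Occurrence 2 (position 3): no conditioning environment matches → elsewhere allophone [s].
Occurrence 3 (position 6): no conditioning environment matches → elsewhere allophone [s].
Occurrence 4 (position 8): no conditioning environment matches → elsewhere allophone [s].

[z], [s], [s], [s]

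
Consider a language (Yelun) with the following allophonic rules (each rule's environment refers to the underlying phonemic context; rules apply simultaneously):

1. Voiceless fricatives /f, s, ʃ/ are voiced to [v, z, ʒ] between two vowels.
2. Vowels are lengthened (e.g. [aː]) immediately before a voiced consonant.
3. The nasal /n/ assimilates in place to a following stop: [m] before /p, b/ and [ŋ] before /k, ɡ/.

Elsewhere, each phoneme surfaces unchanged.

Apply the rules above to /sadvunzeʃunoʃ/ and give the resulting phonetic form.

[saːdvuːnzeʒuːnoʃ]

/s/ (word-initial) fails the environment for rule 1, so it stays [s].
/a/ (between /s/ and /d/) occurs before a voiced consonant → [aː] by rule 2.
/d/ (between /a/ and /v/): no rule targets it → [d].
/v/ (between /d/ and /u/): no rule targets it → [v].
/u/ — between /v/ and /n/, before a voiced consonant — surfaces as [uː] (rule 2).
/n/ (between /u/ and /z/) fails the environment for rule 3, so it stays [n].
/z/ — not in any rule's target class → [z].
/e/ (between /z/ and /ʃ/) fails the environment for rule 2, so it stays [e].
/ʃ/ meets the environment for rule 1 (between two vowels) → [ʒ].
/u/ (between /ʃ/ and /n/) occurs before a voiced consonant → [uː] by rule 2.
/n/ (between /u/ and /o/): rule 3 targets it, but not before a labial or velar stop → unchanged [n].
/o/ — between /n/ and /ʃ/; rule 2 does not apply here → [o].
/ʃ/ (word-final): rule 1 targets it, but not between two vowels → unchanged [ʃ].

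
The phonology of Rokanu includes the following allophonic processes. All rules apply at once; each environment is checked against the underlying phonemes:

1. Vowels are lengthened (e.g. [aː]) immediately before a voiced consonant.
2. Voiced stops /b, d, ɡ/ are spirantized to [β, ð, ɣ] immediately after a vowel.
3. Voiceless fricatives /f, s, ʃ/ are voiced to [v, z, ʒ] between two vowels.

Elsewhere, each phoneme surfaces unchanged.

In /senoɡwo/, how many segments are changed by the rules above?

Segments that undergo a rule: /e/ → [eː] (rule 1); /o/ → [oː] (rule 1); /ɡ/ → [ɣ] (rule 2).
All other segments surface unchanged.

3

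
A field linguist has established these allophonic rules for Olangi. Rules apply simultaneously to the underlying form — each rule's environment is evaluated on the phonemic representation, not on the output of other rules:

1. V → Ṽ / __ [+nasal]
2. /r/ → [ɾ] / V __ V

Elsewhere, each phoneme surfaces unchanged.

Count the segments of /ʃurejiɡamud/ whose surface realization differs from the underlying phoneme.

Segments that undergo a rule: /r/ → [ɾ] (rule 2); /a/ → [ã] (rule 1).
All other segments surface unchanged.

2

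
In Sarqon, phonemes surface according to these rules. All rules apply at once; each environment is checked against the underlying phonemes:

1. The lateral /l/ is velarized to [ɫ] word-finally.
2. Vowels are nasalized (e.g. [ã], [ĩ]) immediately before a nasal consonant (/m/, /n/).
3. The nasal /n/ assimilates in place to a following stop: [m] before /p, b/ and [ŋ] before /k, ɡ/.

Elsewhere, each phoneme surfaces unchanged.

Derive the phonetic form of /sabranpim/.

[sabrãmpĩm]

/s/ stays [s].
/a/ (between /s/ and /b/) fails the environment for rule 2, so it stays [a].
/b/ (between /a/ and /r/): no rule targets it → [b].
/r/ (between /b/ and /a/) is unaffected → [r].
/a/ (between /r/ and /n/): before a nasal consonant, so rule 2 applies → [ã].
/n/ (between /a/ and /p/) occurs before a labial or velar stop → [m] by rule 3.
/p/ stays [p].
/i/ (between /p/ and /m/) occurs before a nasal consonant → [ĩ] by rule 2.
/m/ stays [m].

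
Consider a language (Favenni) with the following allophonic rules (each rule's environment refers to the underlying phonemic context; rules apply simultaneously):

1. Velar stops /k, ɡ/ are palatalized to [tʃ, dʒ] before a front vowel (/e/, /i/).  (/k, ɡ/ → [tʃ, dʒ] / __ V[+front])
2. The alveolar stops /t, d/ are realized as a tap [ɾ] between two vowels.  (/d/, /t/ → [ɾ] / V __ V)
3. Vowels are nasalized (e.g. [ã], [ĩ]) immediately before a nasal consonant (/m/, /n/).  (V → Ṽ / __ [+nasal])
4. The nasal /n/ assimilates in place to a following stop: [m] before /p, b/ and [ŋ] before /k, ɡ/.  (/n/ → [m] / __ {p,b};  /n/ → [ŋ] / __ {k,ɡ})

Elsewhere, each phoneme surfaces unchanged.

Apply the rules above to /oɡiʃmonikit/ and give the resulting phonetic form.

/o/ (word-initial) fails the environment for rule 3, so it stays [o].
Rule 1 applies to /ɡ/ (between /o/ and /i/: before a front vowel) → [dʒ].
/i/ (between /ɡ/ and /ʃ/): rule 3 targets it, but not before a nasal consonant → unchanged [i].
/o/ (between /m/ and /n/): before a nasal consonant, so rule 3 applies → [õ].
/n/ (between /o/ and /i/) is in the target of rule 4 but the environment (before a labial or velar stop) is not met → [n].
/i/ — between /n/ and /k/; rule 3 does not apply here → [i].
/k/ (between /i/ and /i/): before a front vowel, so rule 1 applies → [tʃ].
/i/ (between /k/ and /t/): rule 3 targets it, but not before a nasal consonant → unchanged [i].
/t/ (word-final): rule 2 targets it, but not between two vowels → unchanged [t].

[odʒiʃmõnitʃit]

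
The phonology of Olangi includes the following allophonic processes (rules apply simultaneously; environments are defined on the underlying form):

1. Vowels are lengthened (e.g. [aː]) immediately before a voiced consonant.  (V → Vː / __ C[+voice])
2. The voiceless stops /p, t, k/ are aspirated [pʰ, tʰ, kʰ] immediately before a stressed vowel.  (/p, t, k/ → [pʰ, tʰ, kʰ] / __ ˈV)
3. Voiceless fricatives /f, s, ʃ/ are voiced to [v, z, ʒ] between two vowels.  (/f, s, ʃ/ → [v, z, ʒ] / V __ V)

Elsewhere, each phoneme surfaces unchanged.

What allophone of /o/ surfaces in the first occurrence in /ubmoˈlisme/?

[oː]

/o/ meets the environment for rule 1 (before a voiced consonant) → [oː].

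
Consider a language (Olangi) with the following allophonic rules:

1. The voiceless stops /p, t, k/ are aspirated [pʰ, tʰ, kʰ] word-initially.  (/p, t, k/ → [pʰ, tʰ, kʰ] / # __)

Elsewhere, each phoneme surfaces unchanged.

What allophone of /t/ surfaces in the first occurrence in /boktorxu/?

/t/ (between /k/ and /o/) fails the environment for rule 1, so it stays [t].

[t]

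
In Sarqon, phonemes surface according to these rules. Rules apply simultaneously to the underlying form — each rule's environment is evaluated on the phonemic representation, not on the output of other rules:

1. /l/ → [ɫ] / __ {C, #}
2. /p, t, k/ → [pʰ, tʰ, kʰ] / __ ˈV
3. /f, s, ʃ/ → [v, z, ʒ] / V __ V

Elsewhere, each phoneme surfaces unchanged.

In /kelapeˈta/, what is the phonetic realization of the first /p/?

/p/ (between /a/ and /e/): rule 2 targets it, but not immediately before a stressed vowel → unchanged [p].

[p]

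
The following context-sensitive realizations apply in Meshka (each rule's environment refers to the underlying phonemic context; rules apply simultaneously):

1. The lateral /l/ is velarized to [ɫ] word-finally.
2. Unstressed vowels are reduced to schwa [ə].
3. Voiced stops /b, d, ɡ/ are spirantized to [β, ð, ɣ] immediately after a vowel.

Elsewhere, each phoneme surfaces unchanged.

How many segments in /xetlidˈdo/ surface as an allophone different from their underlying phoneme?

3

Segments that undergo a rule: /e/ → [ə] (rule 2); /i/ → [ə] (rule 2); /d/ → [ð] (rule 3).
All other segments surface unchanged.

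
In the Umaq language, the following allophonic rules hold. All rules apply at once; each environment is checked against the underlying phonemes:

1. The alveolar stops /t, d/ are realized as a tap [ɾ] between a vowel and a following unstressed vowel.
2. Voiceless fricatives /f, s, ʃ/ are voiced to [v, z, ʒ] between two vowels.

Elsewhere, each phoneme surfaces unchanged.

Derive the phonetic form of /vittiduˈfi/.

[vittiɾuˈvi]

/t/ (between /i/ and /t/) is in the target of rule 1 but the environment (between a vowel and a following unstressed vowel) is not met → [t].
/t/ (between /t/ and /i/): rule 1 targets it, but not between a vowel and a following unstressed vowel → unchanged [t].
/d/ (between /i/ and /u/) occurs between a vowel and a following unstressed vowel → [ɾ] by rule 1.
/f/ — between /u/ and /i/, between two vowels — surfaces as [v] (rule 2).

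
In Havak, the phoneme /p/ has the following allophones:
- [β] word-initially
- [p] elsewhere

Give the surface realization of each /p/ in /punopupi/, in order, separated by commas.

Occurrence 1 (position 1): word-initially → [β].
Occurrence 2 (position 5): no conditioning environment matches → elsewhere allophone [p].
Occurrence 3 (position 7): no conditioning environment matches → elsewhere allophone [p].

[β], [p], [p]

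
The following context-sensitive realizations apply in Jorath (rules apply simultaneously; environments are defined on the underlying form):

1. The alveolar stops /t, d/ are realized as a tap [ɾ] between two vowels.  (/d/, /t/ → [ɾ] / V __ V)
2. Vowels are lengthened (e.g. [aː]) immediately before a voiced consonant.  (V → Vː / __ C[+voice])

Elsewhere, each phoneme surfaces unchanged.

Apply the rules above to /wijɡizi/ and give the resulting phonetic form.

[wiːjɡiːzi]

/w/ (word-initial): no rule targets it → [w].
/i/ meets the environment for rule 2 (before a voiced consonant) → [iː].
/j/ — not in any rule's target class → [j].
/ɡ/ (between /j/ and /i/) is unaffected → [ɡ].
/i/ (between /ɡ/ and /z/) occurs before a voiced consonant → [iː] by rule 2.
/z/ stays [z].
/i/ (word-final): rule 2 targets it, but not before a voiced consonant → unchanged [i].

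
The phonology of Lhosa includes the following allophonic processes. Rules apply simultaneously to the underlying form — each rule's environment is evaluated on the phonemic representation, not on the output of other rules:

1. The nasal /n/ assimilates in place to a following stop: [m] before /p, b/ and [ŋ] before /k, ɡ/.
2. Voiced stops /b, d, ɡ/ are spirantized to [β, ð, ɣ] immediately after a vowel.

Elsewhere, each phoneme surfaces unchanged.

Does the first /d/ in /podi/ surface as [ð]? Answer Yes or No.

Yes

Rule 2 applies to /d/ (between /o/ and /i/: immediately after a vowel) → [ð].
The actual realization is [ð], which matches [ð].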